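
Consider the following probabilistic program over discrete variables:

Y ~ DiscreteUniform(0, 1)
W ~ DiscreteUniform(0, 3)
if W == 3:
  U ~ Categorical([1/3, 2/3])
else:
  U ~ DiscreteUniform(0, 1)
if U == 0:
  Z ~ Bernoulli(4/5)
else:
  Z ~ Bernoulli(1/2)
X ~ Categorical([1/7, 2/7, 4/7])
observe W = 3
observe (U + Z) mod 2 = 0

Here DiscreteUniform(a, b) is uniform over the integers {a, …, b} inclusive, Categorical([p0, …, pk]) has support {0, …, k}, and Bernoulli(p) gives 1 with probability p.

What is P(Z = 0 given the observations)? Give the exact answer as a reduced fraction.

Enumerate traces; 12 have nonzero weight after conditioning:
  (Y=0, W=3, U=0, Z=0, X=0) weight 1/840
  (Y=0, W=3, U=0, Z=0, X=1) weight 1/420
  (Y=0, W=3, U=0, Z=0, X=2) weight 1/210
  (Y=0, W=3, U=1, Z=1, X=0) weight 1/168
  (Y=0, W=3, U=1, Z=1, X=1) weight 1/84
  (Y=0, W=3, U=1, Z=1, X=2) weight 1/42
  (Y=1, W=3, U=0, Z=0, X=0) weight 1/840
  (Y=1, W=3, U=0, Z=0, X=1) weight 1/420
  … 4 more
Group by Z:
  weight(Z=0) = 1/60
  weight(Z=1) = 1/12
Total weight = 1/60 + 1/12 = 1/10
P(Z=0 | obs) = 1/60 / 1/10 = 1/6
P(Z=1 | obs) = 1/12 / 1/10 = 5/6

P(Z = 0 | obs) = 1/6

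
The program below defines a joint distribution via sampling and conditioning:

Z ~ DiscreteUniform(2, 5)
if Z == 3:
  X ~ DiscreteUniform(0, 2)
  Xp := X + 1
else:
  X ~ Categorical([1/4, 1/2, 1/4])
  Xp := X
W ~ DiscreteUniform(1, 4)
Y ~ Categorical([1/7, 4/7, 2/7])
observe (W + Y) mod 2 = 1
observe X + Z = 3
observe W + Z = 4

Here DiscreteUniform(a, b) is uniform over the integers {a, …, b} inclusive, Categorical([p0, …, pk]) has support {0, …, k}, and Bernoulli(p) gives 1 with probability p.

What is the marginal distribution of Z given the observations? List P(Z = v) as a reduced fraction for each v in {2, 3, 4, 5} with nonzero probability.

P(Z=2) = 2/3, P(Z=3) = 1/3

Enumerate traces; 3 have nonzero weight after conditioning:
  (Z=2, X=1, W=2, Y=1) weight 1/56
  (Z=3, X=0, W=1, Y=0) weight 1/336
  (Z=3, X=0, W=1, Y=2) weight 1/168
Group by Z:
  weight(Z=2) = 1/56
  weight(Z=3) = 1/112
Total weight = 1/56 + 1/112 = 3/112
P(Z=2 | obs) = 1/56 / 3/112 = 2/3
P(Z=3 | obs) = 1/112 / 3/112 = 1/3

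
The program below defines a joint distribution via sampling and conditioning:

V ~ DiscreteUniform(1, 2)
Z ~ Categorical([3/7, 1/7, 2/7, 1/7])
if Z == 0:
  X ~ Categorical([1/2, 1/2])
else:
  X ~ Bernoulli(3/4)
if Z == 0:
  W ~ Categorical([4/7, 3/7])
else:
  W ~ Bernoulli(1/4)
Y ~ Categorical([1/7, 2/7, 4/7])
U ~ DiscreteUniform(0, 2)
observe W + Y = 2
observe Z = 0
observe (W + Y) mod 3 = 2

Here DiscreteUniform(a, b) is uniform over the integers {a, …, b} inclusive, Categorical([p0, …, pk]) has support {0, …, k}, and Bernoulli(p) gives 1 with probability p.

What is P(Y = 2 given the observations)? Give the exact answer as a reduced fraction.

P(Y = 2 | obs) = 8/11

Enumerate traces; 24 have nonzero weight after conditioning:
  (V=1, Z=0, X=0, W=0, Y=2, U=0) weight 4/343
  (V=1, Z=0, X=0, W=0, Y=2, U=1) weight 4/343
  (V=1, Z=0, X=0, W=0, Y=2, U=2) weight 4/343
  (V=1, Z=0, X=0, W=1, Y=1, U=0) weight 3/686
  (V=1, Z=0, X=0, W=1, Y=1, U=1) weight 3/686
  (V=1, Z=0, X=0, W=1, Y=1, U=2) weight 3/686
  (V=1, Z=0, X=1, W=0, Y=2, U=0) weight 4/343
  (V=1, Z=0, X=1, W=0, Y=2, U=1) weight 4/343
  … 16 more
Group by Y:
  weight(Y=1) = 18/343
  weight(Y=2) = 48/343
Total weight = 18/343 + 48/343 = 66/343
P(Y=1 | obs) = 18/343 / 66/343 = 3/11
P(Y=2 | obs) = 48/343 / 66/343 = 8/11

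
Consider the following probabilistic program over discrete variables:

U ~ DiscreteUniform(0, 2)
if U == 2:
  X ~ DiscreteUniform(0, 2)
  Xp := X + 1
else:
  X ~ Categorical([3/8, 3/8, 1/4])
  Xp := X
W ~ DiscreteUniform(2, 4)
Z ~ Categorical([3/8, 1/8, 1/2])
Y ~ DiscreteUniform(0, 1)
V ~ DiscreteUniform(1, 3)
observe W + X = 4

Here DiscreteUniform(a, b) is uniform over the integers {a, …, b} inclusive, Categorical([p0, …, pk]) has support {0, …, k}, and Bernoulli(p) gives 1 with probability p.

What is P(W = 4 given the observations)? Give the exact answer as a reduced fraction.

P(W = 4 | obs) = 13/36

Enumerate traces; 162 have nonzero weight after conditioning:
  (U=0, X=0, W=4, Z=0, Y=0, V=1) weight 1/384
  (U=0, X=0, W=4, Z=0, Y=0, V=2) weight 1/384
  (U=0, X=0, W=4, Z=0, Y=0, V=3) weight 1/384
  (U=0, X=0, W=4, Z=0, Y=1, V=1) weight 1/384
  (U=0, X=0, W=4, Z=0, Y=1, V=2) weight 1/384
  (U=0, X=0, W=4, Z=0, Y=1, V=3) weight 1/384
  (U=0, X=0, W=4, Z=1, Y=0, V=1) weight 1/1152
  (U=0, X=0, W=4, Z=1, Y=0, V=2) weight 1/1152
  (U=0, X=1, W=3, Z=0, Y=0, V=1) weight 1/384
  (U=0, X=2, W=2, Z=0, Y=0, V=1) weight 1/576
  … 152 more
Group by W:
  weight(W=2) = 5/54
  weight(W=3) = 13/108
  weight(W=4) = 13/108
Total weight = 5/54 + 13/108 + 13/108 = 1/3
P(W=2 | obs) = 5/54 / 1/3 = 5/18
P(W=3 | obs) = 13/108 / 1/3 = 13/36
P(W=4 | obs) = 13/108 / 1/3 = 13/36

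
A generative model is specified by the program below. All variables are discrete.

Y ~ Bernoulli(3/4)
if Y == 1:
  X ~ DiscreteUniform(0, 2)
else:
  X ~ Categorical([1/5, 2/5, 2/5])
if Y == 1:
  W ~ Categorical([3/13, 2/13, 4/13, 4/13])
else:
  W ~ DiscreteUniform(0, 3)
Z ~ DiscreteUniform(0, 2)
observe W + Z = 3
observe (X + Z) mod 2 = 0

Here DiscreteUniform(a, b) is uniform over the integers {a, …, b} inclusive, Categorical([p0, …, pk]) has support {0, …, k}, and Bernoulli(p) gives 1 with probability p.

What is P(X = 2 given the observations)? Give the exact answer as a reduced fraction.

P(X = 2 | obs) = 43/106

Enumerate traces; 10 have nonzero weight after conditioning:
  (Y=0, X=0, W=1, Z=2) weight 1/240
  (Y=0, X=0, W=3, Z=0) weight 1/240
  (Y=0, X=1, W=2, Z=1) weight 1/120
  (Y=0, X=2, W=1, Z=2) weight 1/120
  (Y=0, X=2, W=3, Z=0) weight 1/120
  (Y=1, X=0, W=1, Z=2) weight 1/78
  (Y=1, X=0, W=3, Z=0) weight 1/39
  (Y=1, X=1, W=2, Z=1) weight 1/39
  … 2 more
Group by X:
  weight(X=0) = 73/1560
  weight(X=1) = 53/1560
  weight(X=2) = 43/780
Total weight = 73/1560 + 53/1560 + 43/780 = 53/390
P(X=0 | obs) = 73/1560 / 53/390 = 73/212
P(X=1 | obs) = 53/1560 / 53/390 = 1/4
P(X=2 | obs) = 43/780 / 53/390 = 43/106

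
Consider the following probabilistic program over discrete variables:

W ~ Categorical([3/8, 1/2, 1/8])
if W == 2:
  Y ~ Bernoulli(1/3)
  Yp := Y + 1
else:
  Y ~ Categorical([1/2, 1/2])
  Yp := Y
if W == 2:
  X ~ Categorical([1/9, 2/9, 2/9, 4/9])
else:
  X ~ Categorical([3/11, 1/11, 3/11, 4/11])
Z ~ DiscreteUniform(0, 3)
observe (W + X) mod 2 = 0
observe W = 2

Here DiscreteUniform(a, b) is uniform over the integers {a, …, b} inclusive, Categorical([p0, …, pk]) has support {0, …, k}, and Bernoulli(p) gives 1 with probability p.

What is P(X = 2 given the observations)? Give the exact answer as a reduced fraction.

Enumerate traces; 16 have nonzero weight after conditioning:
  (W=2, Y=0, X=0, Z=0) weight 1/432
  (W=2, Y=0, X=0, Z=1) weight 1/432
  (W=2, Y=0, X=0, Z=2) weight 1/432
  (W=2, Y=0, X=0, Z=3) weight 1/432
  (W=2, Y=0, X=2, Z=0) weight 1/216
  (W=2, Y=0, X=2, Z=1) weight 1/216
  (W=2, Y=0, X=2, Z=2) weight 1/216
  (W=2, Y=0, X=2, Z=3) weight 1/216
  … 8 more
Group by X:
  weight(X=0) = 1/72
  weight(X=2) = 1/36
Total weight = 1/72 + 1/36 = 1/24
P(X=0 | obs) = 1/72 / 1/24 = 1/3
P(X=2 | obs) = 1/36 / 1/24 = 2/3

P(X = 2 | obs) = 2/3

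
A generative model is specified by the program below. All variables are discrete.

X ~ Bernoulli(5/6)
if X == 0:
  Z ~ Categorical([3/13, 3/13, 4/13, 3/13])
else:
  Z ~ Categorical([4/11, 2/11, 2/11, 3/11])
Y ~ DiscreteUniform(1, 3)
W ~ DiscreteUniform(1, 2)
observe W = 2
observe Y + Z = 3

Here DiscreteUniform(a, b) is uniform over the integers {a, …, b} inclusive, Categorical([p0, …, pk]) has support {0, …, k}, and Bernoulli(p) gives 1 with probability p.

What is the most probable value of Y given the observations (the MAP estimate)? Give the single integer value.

Enumerate traces; 6 have nonzero weight after conditioning:
  (X=0, Z=0, Y=3, W=2) weight 1/156
  (X=0, Z=1, Y=2, W=2) weight 1/156
  (X=0, Z=2, Y=1, W=2) weight 1/117
  (X=1, Z=0, Y=3, W=2) weight 5/99
  (X=1, Z=1, Y=2, W=2) weight 5/198
  (X=1, Z=2, Y=1, W=2) weight 5/198
Group by Y:
  weight(Y=1) = 29/858
  weight(Y=2) = 163/5148
  weight(Y=3) = 293/5148
Total weight = 29/858 + 163/5148 + 293/5148 = 35/286
P(Y=1 | obs) = 29/858 / 35/286 = 29/105
P(Y=2 | obs) = 163/5148 / 35/286 = 163/630
P(Y=3 | obs) = 293/5148 / 35/286 = 293/630
argmax = 3

argmax_v P(Y = v | obs) = 3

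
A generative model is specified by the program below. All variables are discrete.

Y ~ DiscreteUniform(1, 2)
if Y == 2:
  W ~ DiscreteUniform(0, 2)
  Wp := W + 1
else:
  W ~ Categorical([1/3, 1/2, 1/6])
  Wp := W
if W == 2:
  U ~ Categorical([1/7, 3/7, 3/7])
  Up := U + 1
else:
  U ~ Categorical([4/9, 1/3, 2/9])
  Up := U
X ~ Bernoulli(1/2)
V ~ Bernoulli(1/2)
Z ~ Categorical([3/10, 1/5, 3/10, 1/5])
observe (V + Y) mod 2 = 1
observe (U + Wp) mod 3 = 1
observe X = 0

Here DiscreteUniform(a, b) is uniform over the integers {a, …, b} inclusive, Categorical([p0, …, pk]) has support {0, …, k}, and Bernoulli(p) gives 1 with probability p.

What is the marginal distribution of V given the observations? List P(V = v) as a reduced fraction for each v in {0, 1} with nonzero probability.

P(V=0) = 51/97, P(V=1) = 46/97

Enumerate traces; 24 have nonzero weight after conditioning:
  (Y=1, W=0, U=1, X=0, V=0, Z=0) weight 1/240
  (Y=1, W=0, U=1, X=0, V=0, Z=1) weight 1/360
  (Y=1, W=0, U=1, X=0, V=0, Z=2) weight 1/240
  (Y=1, W=0, U=1, X=0, V=0, Z=3) weight 1/360
  (Y=1, W=1, U=0, X=0, V=0, Z=0) weight 1/120
  (Y=1, W=1, U=0, X=0, V=0, Z=1) weight 1/180
  (Y=1, W=1, U=0, X=0, V=0, Z=2) weight 1/120
  (Y=1, W=1, U=0, X=0, V=0, Z=3) weight 1/180
  (Y=2, W=0, U=0, X=0, V=1, Z=0) weight 1/180
  … 15 more
Group by V:
  weight(V=0) = 17/336
  weight(V=1) = 23/504
Total weight = 17/336 + 23/504 = 97/1008
P(V=0 | obs) = 17/336 / 97/1008 = 51/97
P(V=1 | obs) = 23/504 / 97/1008 = 46/97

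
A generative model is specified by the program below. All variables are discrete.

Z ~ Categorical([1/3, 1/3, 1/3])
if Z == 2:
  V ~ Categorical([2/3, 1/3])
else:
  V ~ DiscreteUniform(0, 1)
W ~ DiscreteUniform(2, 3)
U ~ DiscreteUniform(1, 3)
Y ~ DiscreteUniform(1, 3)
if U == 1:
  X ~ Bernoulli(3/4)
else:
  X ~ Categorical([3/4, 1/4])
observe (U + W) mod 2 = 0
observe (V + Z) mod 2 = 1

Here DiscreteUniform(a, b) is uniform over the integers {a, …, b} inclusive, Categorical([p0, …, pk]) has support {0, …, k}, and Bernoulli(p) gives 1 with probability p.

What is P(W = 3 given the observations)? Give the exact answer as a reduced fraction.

P(W = 3 | obs) = 2/3

Enumerate traces; 54 have nonzero weight after conditioning:
  (Z=0, V=1, W=2, U=2, Y=1, X=0) weight 1/144
  (Z=0, V=1, W=2, U=2, Y=1, X=1) weight 1/432
  (Z=0, V=1, W=2, U=2, Y=2, X=0) weight 1/144
  (Z=0, V=1, W=2, U=2, Y=2, X=1) weight 1/432
  (Z=0, V=1, W=2, U=2, Y=3, X=0) weight 1/144
  (Z=0, V=1, W=2, U=2, Y=3, X=1) weight 1/432
  (Z=0, V=1, W=3, U=1, Y=1, X=0) weight 1/432
  (Z=0, V=1, W=3, U=1, Y=1, X=1) weight 1/144
  … 46 more
Group by W:
  weight(W=2) = 2/27
  weight(W=3) = 4/27
Total weight = 2/27 + 4/27 = 2/9
P(W=2 | obs) = 2/27 / 2/9 = 1/3
P(W=3 | obs) = 4/27 / 2/9 = 2/3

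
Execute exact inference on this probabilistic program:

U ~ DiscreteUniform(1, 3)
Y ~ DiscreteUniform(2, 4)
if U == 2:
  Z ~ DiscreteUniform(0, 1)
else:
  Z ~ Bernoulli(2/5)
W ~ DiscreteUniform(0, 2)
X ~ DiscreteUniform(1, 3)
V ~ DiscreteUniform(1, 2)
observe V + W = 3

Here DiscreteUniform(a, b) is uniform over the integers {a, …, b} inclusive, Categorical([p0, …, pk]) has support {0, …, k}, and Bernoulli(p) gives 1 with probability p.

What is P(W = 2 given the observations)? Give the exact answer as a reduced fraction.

P(W = 2 | obs) = 1/2

Enumerate traces; 108 have nonzero weight after conditioning:
  (U=1, Y=2, Z=0, W=1, X=1, V=2) weight 1/270
  (U=1, Y=2, Z=0, W=1, X=2, V=2) weight 1/270
  (U=1, Y=2, Z=0, W=1, X=3, V=2) weight 1/270
  (U=1, Y=2, Z=0, W=2, X=1, V=1) weight 1/270
  (U=1, Y=2, Z=0, W=2, X=2, V=1) weight 1/270
  (U=1, Y=2, Z=0, W=2, X=3, V=1) weight 1/270
  (U=1, Y=2, Z=1, W=1, X=1, V=2) weight 1/405
  (U=1, Y=2, Z=1, W=1, X=2, V=2) weight 1/405
  … 100 more
Group by W:
  weight(W=1) = 1/6
  weight(W=2) = 1/6
Total weight = 1/6 + 1/6 = 1/3
P(W=1 | obs) = 1/6 / 1/3 = 1/2
P(W=2 | obs) = 1/6 / 1/3 = 1/2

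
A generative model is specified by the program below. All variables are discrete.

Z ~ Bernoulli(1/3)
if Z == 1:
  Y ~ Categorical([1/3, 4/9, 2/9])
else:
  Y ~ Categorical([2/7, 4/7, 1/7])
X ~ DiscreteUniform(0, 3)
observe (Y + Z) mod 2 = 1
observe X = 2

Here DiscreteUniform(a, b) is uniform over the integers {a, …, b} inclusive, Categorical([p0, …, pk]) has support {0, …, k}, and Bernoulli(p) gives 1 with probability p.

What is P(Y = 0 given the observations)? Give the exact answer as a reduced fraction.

P(Y = 0 | obs) = 21/107

Enumerate traces; 3 have nonzero weight after conditioning:
  (Z=0, Y=1, X=2) weight 2/21
  (Z=1, Y=0, X=2) weight 1/36
  (Z=1, Y=2, X=2) weight 1/54
Group by Y:
  weight(Y=0) = 1/36
  weight(Y=1) = 2/21
  weight(Y=2) = 1/54
Total weight = 1/36 + 2/21 + 1/54 = 107/756
P(Y=0 | obs) = 1/36 / 107/756 = 21/107
P(Y=1 | obs) = 2/21 / 107/756 = 72/107
P(Y=2 | obs) = 1/54 / 107/756 = 14/107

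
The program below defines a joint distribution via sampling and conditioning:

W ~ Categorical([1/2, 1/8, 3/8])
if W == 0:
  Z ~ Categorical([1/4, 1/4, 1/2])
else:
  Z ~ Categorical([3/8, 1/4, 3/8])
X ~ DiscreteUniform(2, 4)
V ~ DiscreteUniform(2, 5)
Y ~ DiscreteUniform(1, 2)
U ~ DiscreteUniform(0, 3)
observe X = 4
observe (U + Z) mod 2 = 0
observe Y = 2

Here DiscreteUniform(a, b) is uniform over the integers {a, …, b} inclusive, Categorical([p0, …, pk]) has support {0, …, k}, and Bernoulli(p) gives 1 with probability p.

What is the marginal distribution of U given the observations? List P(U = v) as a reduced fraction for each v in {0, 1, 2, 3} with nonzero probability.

P(U=0) = 3/8, P(U=1) = 1/8, P(U=2) = 3/8, P(U=3) = 1/8

Enumerate traces; 72 have nonzero weight after conditioning:
  (W=0, Z=0, X=4, V=2, Y=2, U=0) weight 1/768
  (W=0, Z=0, X=4, V=2, Y=2, U=2) weight 1/768
  (W=0, Z=0, X=4, V=3, Y=2, U=0) weight 1/768
  (W=0, Z=0, X=4, V=3, Y=2, U=2) weight 1/768
  (W=0, Z=0, X=4, V=4, Y=2, U=0) weight 1/768
  (W=0, Z=0, X=4, V=4, Y=2, U=2) weight 1/768
  (W=0, Z=0, X=4, V=5, Y=2, U=0) weight 1/768
  (W=0, Z=0, X=4, V=5, Y=2, U=2) weight 1/768
  (W=0, Z=1, X=4, V=2, Y=2, U=1) weight 1/768
  (W=0, Z=1, X=4, V=2, Y=2, U=3) weight 1/768
  … 62 more
Group by U:
  weight(U=0) = 1/32
  weight(U=1) = 1/96
  weight(U=2) = 1/32
  weight(U=3) = 1/96
Total weight = 1/32 + 1/96 + 1/32 + 1/96 = 1/12
P(U=0 | obs) = 1/32 / 1/12 = 3/8
P(U=1 | obs) = 1/96 / 1/12 = 1/8
P(U=2 | obs) = 1/32 / 1/12 = 3/8
P(U=3 | obs) = 1/96 / 1/12 = 1/8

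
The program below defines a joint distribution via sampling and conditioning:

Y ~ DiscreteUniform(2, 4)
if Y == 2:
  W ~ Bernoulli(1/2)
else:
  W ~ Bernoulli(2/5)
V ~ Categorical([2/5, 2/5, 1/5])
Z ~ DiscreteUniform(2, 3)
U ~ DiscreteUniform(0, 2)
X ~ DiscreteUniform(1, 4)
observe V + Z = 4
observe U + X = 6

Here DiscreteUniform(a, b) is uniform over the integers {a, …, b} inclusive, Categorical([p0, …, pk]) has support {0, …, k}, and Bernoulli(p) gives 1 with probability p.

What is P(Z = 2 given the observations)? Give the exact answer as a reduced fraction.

P(Z = 2 | obs) = 1/3

Enumerate traces; 12 have nonzero weight after conditioning:
  (Y=2, W=0, V=1, Z=3, U=2, X=4) weight 1/360
  (Y=2, W=0, V=2, Z=2, U=2, X=4) weight 1/720
  (Y=2, W=1, V=1, Z=3, U=2, X=4) weight 1/360
  (Y=2, W=1, V=2, Z=2, U=2, X=4) weight 1/720
  (Y=3, W=0, V=1, Z=3, U=2, X=4) weight 1/300
  (Y=3, W=0, V=2, Z=2, U=2, X=4) weight 1/600
  (Y=3, W=1, V=1, Z=3, U=2, X=4) weight 1/450
  (Y=3, W=1, V=2, Z=2, U=2, X=4) weight 1/900
  … 4 more
Group by Z:
  weight(Z=2) = 1/120
  weight(Z=3) = 1/60
Total weight = 1/120 + 1/60 = 1/40
P(Z=2 | obs) = 1/120 / 1/40 = 1/3
P(Z=3 | obs) = 1/60 / 1/40 = 2/3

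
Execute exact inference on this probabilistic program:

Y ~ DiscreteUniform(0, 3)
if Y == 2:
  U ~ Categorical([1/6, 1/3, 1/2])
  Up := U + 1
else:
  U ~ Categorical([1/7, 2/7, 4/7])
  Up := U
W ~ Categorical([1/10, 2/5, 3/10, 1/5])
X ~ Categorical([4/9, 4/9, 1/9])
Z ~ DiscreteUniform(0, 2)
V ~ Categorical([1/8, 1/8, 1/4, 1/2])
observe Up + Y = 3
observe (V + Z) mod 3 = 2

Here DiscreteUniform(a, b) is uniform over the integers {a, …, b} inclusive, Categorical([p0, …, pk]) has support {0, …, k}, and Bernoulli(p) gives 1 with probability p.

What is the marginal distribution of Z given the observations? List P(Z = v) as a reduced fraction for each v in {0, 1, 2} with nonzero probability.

Enumerate traces; 144 have nonzero weight after conditioning:
  (Y=1, U=2, W=0, X=0, Z=0, V=2) weight 1/1890
  (Y=1, U=2, W=0, X=0, Z=1, V=1) weight 1/3780
  (Y=1, U=2, W=0, X=0, Z=2, V=0) weight 1/3780
  (Y=1, U=2, W=0, X=0, Z=2, V=3) weight 1/945
  (Y=1, U=2, W=0, X=1, Z=0, V=2) weight 1/1890
  (Y=1, U=2, W=0, X=1, Z=1, V=1) weight 1/3780
  (Y=1, U=2, W=0, X=1, Z=2, V=0) weight 1/3780
  (Y=1, U=2, W=0, X=1, Z=2, V=3) weight 1/945
  … 136 more
Group by Z:
  weight(Z=0) = 37/2016
  weight(Z=1) = 37/4032
  weight(Z=2) = 185/4032
Total weight = 37/2016 + 37/4032 + 185/4032 = 37/504
P(Z=0 | obs) = 37/2016 / 37/504 = 1/4
P(Z=1 | obs) = 37/4032 / 37/504 = 1/8
P(Z=2 | obs) = 185/4032 / 37/504 = 5/8

P(Z=0) = 1/4, P(Z=1) = 1/8, P(Z=2) = 5/8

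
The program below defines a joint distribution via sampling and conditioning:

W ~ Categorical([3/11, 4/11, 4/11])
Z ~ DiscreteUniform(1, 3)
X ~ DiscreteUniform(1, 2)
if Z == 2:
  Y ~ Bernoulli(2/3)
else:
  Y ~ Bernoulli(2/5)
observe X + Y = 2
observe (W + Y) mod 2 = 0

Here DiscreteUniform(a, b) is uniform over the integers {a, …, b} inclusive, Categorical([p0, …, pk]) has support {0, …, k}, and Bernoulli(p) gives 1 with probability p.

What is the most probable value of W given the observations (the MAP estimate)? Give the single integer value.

argmax_v P(W = v | obs) = 2

Enumerate traces; 9 have nonzero weight after conditioning:
  (W=0, Z=1, X=2, Y=0) weight 3/110
  (W=0, Z=2, X=2, Y=0) weight 1/66
  (W=0, Z=3, X=2, Y=0) weight 3/110
  (W=1, Z=1, X=1, Y=1) weight 4/165
  (W=1, Z=2, X=1, Y=1) weight 4/99
  (W=1, Z=3, X=1, Y=1) weight 4/165
  (W=2, Z=1, X=2, Y=0) weight 2/55
  (W=2, Z=2, X=2, Y=0) weight 2/99
  … 1 more
Group by W:
  weight(W=0) = 23/330
  weight(W=1) = 4/45
  weight(W=2) = 46/495
Total weight = 23/330 + 4/45 + 46/495 = 83/330
P(W=0 | obs) = 23/330 / 83/330 = 23/83
P(W=1 | obs) = 4/45 / 83/330 = 88/249
P(W=2 | obs) = 46/495 / 83/330 = 92/249
argmax = 2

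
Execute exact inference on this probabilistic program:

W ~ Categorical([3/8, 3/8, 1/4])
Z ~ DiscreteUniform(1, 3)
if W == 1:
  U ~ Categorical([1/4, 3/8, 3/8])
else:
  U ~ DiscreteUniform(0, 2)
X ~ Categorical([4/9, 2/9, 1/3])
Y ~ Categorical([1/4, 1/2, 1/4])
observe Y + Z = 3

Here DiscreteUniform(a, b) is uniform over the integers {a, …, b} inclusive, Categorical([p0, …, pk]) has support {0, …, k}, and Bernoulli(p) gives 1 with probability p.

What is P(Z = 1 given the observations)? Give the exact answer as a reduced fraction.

Enumerate traces; 81 have nonzero weight after conditioning:
  (W=0, Z=1, U=0, X=0, Y=2) weight 1/216
  (W=0, Z=1, U=0, X=1, Y=2) weight 1/432
  (W=0, Z=1, U=0, X=2, Y=2) weight 1/288
  (W=0, Z=1, U=1, X=0, Y=2) weight 1/216
  (W=0, Z=1, U=1, X=1, Y=2) weight 1/432
  (W=0, Z=1, U=1, X=2, Y=2) weight 1/288
  (W=0, Z=1, U=2, X=0, Y=2) weight 1/216
  (W=0, Z=1, U=2, X=1, Y=2) weight 1/432
  (W=0, Z=2, U=0, X=0, Y=1) weight 1/108
  (W=0, Z=3, U=0, X=0, Y=0) weight 1/216
  … 71 more
Group by Z:
  weight(Z=1) = 1/12
  weight(Z=2) = 1/6
  weight(Z=3) = 1/12
Total weight = 1/12 + 1/6 + 1/12 = 1/3
P(Z=1 | obs) = 1/12 / 1/3 = 1/4
P(Z=2 | obs) = 1/6 / 1/3 = 1/2
P(Z=3 | obs) = 1/12 / 1/3 = 1/4

P(Z = 1 | obs) = 1/4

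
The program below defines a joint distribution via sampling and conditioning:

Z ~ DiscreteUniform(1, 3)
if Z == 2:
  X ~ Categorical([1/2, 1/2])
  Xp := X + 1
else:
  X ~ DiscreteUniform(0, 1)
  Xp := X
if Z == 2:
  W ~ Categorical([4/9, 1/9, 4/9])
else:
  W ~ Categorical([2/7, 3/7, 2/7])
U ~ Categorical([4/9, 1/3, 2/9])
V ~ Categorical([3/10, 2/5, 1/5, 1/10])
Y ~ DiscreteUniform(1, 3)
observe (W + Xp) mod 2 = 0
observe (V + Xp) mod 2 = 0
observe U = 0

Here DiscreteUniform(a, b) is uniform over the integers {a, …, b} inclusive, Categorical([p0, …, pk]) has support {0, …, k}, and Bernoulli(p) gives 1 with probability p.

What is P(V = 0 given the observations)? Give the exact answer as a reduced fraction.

Enumerate traces; 54 have nonzero weight after conditioning:
  (Z=1, X=0, W=0, U=0, V=0, Y=1) weight 2/945
  (Z=1, X=0, W=0, U=0, V=0, Y=2) weight 2/945
  (Z=1, X=0, W=0, U=0, V=0, Y=3) weight 2/945
  (Z=1, X=0, W=0, U=0, V=2, Y=1) weight 4/2835
  (Z=1, X=0, W=0, U=0, V=2, Y=2) weight 4/2835
  (Z=1, X=0, W=0, U=0, V=2, Y=3) weight 4/2835
  (Z=1, X=0, W=2, U=0, V=0, Y=1) weight 2/945
  (Z=1, X=0, W=2, U=0, V=0, Y=2) weight 2/945
  (Z=1, X=1, W=1, U=0, V=1, Y=1) weight 4/945
  (Z=1, X=1, W=1, U=0, V=3, Y=1) weight 1/945
  … 44 more
Group by V:
  weight(V=0) = 128/2835
  weight(V=1) = 244/8505
  weight(V=2) = 256/8505
  weight(V=3) = 61/8505
Total weight = 128/2835 + 244/8505 + 256/8505 + 61/8505 = 1/9
P(V=0 | obs) = 128/2835 / 1/9 = 128/315
P(V=1 | obs) = 244/8505 / 1/9 = 244/945
P(V=2 | obs) = 256/8505 / 1/9 = 256/945
P(V=3 | obs) = 61/8505 / 1/9 = 61/945

P(V = 0 | obs) = 128/315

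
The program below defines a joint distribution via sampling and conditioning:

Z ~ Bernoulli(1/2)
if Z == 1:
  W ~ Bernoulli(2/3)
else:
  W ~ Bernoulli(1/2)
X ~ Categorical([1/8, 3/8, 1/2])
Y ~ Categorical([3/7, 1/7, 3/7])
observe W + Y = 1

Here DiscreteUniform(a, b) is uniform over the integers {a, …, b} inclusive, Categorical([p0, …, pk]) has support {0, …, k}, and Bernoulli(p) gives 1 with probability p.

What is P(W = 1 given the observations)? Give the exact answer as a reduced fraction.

P(W = 1 | obs) = 21/26

Enumerate traces; 12 have nonzero weight after conditioning:
  (Z=0, W=0, X=0, Y=1) weight 1/224
  (Z=0, W=0, X=1, Y=1) weight 3/224
  (Z=0, W=0, X=2, Y=1) weight 1/56
  (Z=0, W=1, X=0, Y=0) weight 3/224
  (Z=0, W=1, X=1, Y=0) weight 9/224
  (Z=0, W=1, X=2, Y=0) weight 3/56
  (Z=1, W=0, X=0, Y=1) weight 1/336
  (Z=1, W=0, X=1, Y=1) weight 1/112
  … 4 more
Group by W:
  weight(W=0) = 5/84
  weight(W=1) = 1/4
Total weight = 5/84 + 1/4 = 13/42
P(W=0 | obs) = 5/84 / 13/42 = 5/26
P(W=1 | obs) = 1/4 / 13/42 = 21/26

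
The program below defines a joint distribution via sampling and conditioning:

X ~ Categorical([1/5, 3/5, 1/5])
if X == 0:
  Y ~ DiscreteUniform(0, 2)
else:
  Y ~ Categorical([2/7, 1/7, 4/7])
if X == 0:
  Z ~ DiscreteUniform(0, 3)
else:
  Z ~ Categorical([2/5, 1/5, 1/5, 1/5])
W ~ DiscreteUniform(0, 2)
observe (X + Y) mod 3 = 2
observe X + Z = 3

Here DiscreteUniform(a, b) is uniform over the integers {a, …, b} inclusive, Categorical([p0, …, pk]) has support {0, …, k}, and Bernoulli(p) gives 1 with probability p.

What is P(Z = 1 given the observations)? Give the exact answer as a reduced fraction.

Enumerate traces; 9 have nonzero weight after conditioning:
  (X=0, Y=2, Z=3, W=0) weight 1/180
  (X=0, Y=2, Z=3, W=1) weight 1/180
  (X=0, Y=2, Z=3, W=2) weight 1/180
  (X=1, Y=1, Z=2, W=0) weight 1/175
  (X=1, Y=1, Z=2, W=1) weight 1/175
  (X=1, Y=1, Z=2, W=2) weight 1/175
  (X=2, Y=0, Z=1, W=0) weight 2/525
  (X=2, Y=0, Z=1, W=1) weight 2/525
  … 1 more
Group by Z:
  weight(Z=1) = 2/175
  weight(Z=2) = 3/175
  weight(Z=3) = 1/60
Total weight = 2/175 + 3/175 + 1/60 = 19/420
P(Z=1 | obs) = 2/175 / 19/420 = 24/95
P(Z=2 | obs) = 3/175 / 19/420 = 36/95
P(Z=3 | obs) = 1/60 / 19/420 = 7/19

P(Z = 1 | obs) = 24/95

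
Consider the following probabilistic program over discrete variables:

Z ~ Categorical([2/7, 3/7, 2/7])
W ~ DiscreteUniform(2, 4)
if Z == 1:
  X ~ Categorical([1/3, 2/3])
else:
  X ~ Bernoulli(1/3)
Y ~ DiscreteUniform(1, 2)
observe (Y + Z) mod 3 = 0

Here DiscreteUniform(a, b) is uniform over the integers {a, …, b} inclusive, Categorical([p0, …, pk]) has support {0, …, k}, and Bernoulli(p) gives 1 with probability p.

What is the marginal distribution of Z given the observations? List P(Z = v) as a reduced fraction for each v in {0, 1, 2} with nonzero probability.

Enumerate traces; 12 have nonzero weight after conditioning:
  (Z=1, W=2, X=0, Y=2) weight 1/42
  (Z=1, W=2, X=1, Y=2) weight 1/21
  (Z=1, W=3, X=0, Y=2) weight 1/42
  (Z=1, W=3, X=1, Y=2) weight 1/21
  (Z=1, W=4, X=0, Y=2) weight 1/42
  (Z=1, W=4, X=1, Y=2) weight 1/21
  (Z=2, W=2, X=0, Y=1) weight 2/63
  (Z=2, W=2, X=1, Y=1) weight 1/63
  … 4 more
Group by Z:
  weight(Z=1) = 3/14
  weight(Z=2) = 1/7
Total weight = 3/14 + 1/7 = 5/14
P(Z=1 | obs) = 3/14 / 5/14 = 3/5
P(Z=2 | obs) = 1/7 / 5/14 = 2/5

P(Z=1) = 3/5, P(Z=2) = 2/5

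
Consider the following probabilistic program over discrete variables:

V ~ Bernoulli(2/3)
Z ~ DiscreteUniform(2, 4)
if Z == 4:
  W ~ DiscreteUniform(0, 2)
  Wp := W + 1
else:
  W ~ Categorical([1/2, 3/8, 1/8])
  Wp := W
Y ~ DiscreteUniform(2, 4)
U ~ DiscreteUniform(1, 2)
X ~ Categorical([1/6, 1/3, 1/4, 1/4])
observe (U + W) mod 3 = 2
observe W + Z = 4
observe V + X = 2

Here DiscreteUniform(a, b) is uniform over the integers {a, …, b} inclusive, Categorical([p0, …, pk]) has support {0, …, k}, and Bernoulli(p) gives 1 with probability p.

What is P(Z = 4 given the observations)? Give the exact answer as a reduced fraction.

Enumerate traces; 12 have nonzero weight after conditioning:
  (V=0, Z=3, W=1, Y=2, U=1, X=2) weight 1/576
  (V=0, Z=3, W=1, Y=3, U=1, X=2) weight 1/576
  (V=0, Z=3, W=1, Y=4, U=1, X=2) weight 1/576
  (V=0, Z=4, W=0, Y=2, U=2, X=2) weight 1/648
  (V=0, Z=4, W=0, Y=3, U=2, X=2) weight 1/648
  (V=0, Z=4, W=0, Y=4, U=2, X=2) weight 1/648
  (V=1, Z=3, W=1, Y=2, U=1, X=1) weight 1/216
  (V=1, Z=3, W=1, Y=3, U=1, X=1) weight 1/216
  … 4 more
Group by Z:
  weight(Z=3) = 11/576
  weight(Z=4) = 11/648
Total weight = 11/576 + 11/648 = 187/5184
P(Z=3 | obs) = 11/576 / 187/5184 = 9/17
P(Z=4 | obs) = 11/648 / 187/5184 = 8/17

P(Z = 4 | obs) = 8/17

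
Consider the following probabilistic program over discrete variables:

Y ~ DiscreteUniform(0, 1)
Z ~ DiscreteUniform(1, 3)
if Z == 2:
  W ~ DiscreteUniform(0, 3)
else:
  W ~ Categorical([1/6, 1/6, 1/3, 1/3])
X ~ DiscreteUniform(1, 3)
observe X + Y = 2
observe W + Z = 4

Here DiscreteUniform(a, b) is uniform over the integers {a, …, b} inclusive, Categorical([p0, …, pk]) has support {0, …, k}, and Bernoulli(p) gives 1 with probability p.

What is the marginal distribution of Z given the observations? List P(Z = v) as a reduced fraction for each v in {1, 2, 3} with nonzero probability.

Enumerate traces; 6 have nonzero weight after conditioning:
  (Y=0, Z=1, W=3, X=2) weight 1/54
  (Y=0, Z=2, W=2, X=2) weight 1/72
  (Y=0, Z=3, W=1, X=2) weight 1/108
  (Y=1, Z=1, W=3, X=1) weight 1/54
  (Y=1, Z=2, W=2, X=1) weight 1/72
  (Y=1, Z=3, W=1, X=1) weight 1/108
Group by Z:
  weight(Z=1) = 1/27
  weight(Z=2) = 1/36
  weight(Z=3) = 1/54
Total weight = 1/27 + 1/36 + 1/54 = 1/12
P(Z=1 | obs) = 1/27 / 1/12 = 4/9
P(Z=2 | obs) = 1/36 / 1/12 = 1/3
P(Z=3 | obs) = 1/54 / 1/12 = 2/9

P(Z=1) = 4/9, P(Z=2) = 1/3, P(Z=3) = 2/9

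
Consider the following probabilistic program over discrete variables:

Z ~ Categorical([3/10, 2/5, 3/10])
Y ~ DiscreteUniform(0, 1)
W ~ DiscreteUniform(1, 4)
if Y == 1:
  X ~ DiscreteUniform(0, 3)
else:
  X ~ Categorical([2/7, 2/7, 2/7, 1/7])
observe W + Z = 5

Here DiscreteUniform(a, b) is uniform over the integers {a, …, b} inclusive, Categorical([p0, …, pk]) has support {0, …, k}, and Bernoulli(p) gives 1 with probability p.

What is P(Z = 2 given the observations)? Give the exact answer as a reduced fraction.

Enumerate traces; 16 have nonzero weight after conditioning:
  (Z=1, Y=0, W=4, X=0) weight 1/70
  (Z=1, Y=0, W=4, X=1) weight 1/70
  (Z=1, Y=0, W=4, X=2) weight 1/70
  (Z=1, Y=0, W=4, X=3) weight 1/140
  (Z=1, Y=1, W=4, X=0) weight 1/80
  (Z=1, Y=1, W=4, X=1) weight 1/80
  (Z=1, Y=1, W=4, X=2) weight 1/80
  (Z=1, Y=1, W=4, X=3) weight 1/80
  (Z=2, Y=0, W=3, X=0) weight 3/280
  … 7 more
Group by Z:
  weight(Z=1) = 1/10
  weight(Z=2) = 3/40
Total weight = 1/10 + 3/40 = 7/40
P(Z=1 | obs) = 1/10 / 7/40 = 4/7
P(Z=2 | obs) = 3/40 / 7/40 = 3/7

P(Z = 2 | obs) = 3/7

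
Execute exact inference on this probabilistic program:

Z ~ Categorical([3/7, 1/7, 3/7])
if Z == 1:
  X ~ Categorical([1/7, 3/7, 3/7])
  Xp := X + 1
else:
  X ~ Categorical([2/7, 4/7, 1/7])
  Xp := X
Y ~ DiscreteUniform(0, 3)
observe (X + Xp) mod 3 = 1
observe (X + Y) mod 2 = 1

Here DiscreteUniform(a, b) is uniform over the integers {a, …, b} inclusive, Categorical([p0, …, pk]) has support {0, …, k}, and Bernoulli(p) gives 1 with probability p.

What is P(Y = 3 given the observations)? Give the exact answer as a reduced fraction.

P(Y = 3 | obs) = 1/2

Enumerate traces; 6 have nonzero weight after conditioning:
  (Z=0, X=2, Y=1) weight 3/196
  (Z=0, X=2, Y=3) weight 3/196
  (Z=1, X=0, Y=1) weight 1/196
  (Z=1, X=0, Y=3) weight 1/196
  (Z=2, X=2, Y=1) weight 3/196
  (Z=2, X=2, Y=3) weight 3/196
Group by Y:
  weight(Y=1) = 1/28
  weight(Y=3) = 1/28
Total weight = 1/28 + 1/28 = 1/14
P(Y=1 | obs) = 1/28 / 1/14 = 1/2
P(Y=3 | obs) = 1/28 / 1/14 = 1/2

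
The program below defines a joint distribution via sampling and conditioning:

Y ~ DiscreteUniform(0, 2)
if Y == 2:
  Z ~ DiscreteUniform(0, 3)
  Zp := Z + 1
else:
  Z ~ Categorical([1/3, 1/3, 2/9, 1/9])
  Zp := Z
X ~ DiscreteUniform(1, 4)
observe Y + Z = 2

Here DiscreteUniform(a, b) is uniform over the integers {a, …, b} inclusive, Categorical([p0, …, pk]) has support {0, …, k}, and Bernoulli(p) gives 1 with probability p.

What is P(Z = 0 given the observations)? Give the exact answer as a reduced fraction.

Enumerate traces; 12 have nonzero weight after conditioning:
  (Y=0, Z=2, X=1) weight 1/54
  (Y=0, Z=2, X=2) weight 1/54
  (Y=0, Z=2, X=3) weight 1/54
  (Y=0, Z=2, X=4) weight 1/54
  (Y=1, Z=1, X=1) weight 1/36
  (Y=1, Z=1, X=2) weight 1/36
  (Y=1, Z=1, X=3) weight 1/36
  (Y=1, Z=1, X=4) weight 1/36
  (Y=2, Z=0, X=1) weight 1/48
  … 3 more
Group by Z:
  weight(Z=0) = 1/12
  weight(Z=1) = 1/9
  weight(Z=2) = 2/27
Total weight = 1/12 + 1/9 + 2/27 = 29/108
P(Z=0 | obs) = 1/12 / 29/108 = 9/29
P(Z=1 | obs) = 1/9 / 29/108 = 12/29
P(Z=2 | obs) = 2/27 / 29/108 = 8/29

P(Z = 0 | obs) = 9/29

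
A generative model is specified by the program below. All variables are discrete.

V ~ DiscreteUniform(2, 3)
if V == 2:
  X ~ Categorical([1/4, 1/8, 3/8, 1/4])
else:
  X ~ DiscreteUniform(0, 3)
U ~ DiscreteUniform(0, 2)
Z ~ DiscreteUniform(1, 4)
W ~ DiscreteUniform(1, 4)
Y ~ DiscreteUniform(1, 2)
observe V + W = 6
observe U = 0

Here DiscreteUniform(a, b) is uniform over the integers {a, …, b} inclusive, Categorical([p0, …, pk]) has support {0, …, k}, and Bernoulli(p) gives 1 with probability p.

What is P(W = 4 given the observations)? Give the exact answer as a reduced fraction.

P(W = 4 | obs) = 1/2

Enumerate traces; 64 have nonzero weight after conditioning:
  (V=2, X=0, U=0, Z=1, W=4, Y=1) weight 1/768
  (V=2, X=0, U=0, Z=1, W=4, Y=2) weight 1/768
  (V=2, X=0, U=0, Z=2, W=4, Y=1) weight 1/768
  (V=2, X=0, U=0, Z=2, W=4, Y=2) weight 1/768
  (V=2, X=0, U=0, Z=3, W=4, Y=1) weight 1/768
  (V=2, X=0, U=0, Z=3, W=4, Y=2) weight 1/768
  (V=2, X=0, U=0, Z=4, W=4, Y=1) weight 1/768
  (V=2, X=0, U=0, Z=4, W=4, Y=2) weight 1/768
  (V=3, X=0, U=0, Z=1, W=3, Y=1) weight 1/768
  … 55 more
Group by W:
  weight(W=3) = 1/24
  weight(W=4) = 1/24
Total weight = 1/24 + 1/24 = 1/12
P(W=3 | obs) = 1/24 / 1/12 = 1/2
P(W=4 | obs) = 1/24 / 1/12 = 1/2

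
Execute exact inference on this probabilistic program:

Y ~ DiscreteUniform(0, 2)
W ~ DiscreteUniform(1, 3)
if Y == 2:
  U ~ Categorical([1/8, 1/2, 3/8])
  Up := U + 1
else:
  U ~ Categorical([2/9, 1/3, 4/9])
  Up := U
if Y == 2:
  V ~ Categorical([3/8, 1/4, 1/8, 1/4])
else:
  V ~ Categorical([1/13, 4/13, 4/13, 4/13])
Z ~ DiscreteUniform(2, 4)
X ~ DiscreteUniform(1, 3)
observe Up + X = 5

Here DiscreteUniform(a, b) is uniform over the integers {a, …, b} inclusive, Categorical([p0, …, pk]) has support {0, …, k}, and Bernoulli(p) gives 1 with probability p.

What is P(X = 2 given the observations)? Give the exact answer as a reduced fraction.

P(X = 2 | obs) = 27/127

Enumerate traces; 144 have nonzero weight after conditioning:
  (Y=0, W=1, U=2, V=0, Z=2, X=3) weight 4/9477
  (Y=0, W=1, U=2, V=0, Z=3, X=3) weight 4/9477
  (Y=0, W=1, U=2, V=0, Z=4, X=3) weight 4/9477
  (Y=0, W=1, U=2, V=1, Z=2, X=3) weight 16/9477
  (Y=0, W=1, U=2, V=1, Z=3, X=3) weight 16/9477
  (Y=0, W=1, U=2, V=1, Z=4, X=3) weight 16/9477
  (Y=0, W=1, U=2, V=2, Z=2, X=3) weight 16/9477
  (Y=0, W=1, U=2, V=2, Z=3, X=3) weight 16/9477
  (Y=2, W=1, U=2, V=0, Z=2, X=2) weight 1/576
  … 135 more
Group by X:
  weight(X=2) = 1/24
  weight(X=3) = 25/162
Total weight = 1/24 + 25/162 = 127/648
P(X=2 | obs) = 1/24 / 127/648 = 27/127
P(X=3 | obs) = 25/162 / 127/648 = 100/127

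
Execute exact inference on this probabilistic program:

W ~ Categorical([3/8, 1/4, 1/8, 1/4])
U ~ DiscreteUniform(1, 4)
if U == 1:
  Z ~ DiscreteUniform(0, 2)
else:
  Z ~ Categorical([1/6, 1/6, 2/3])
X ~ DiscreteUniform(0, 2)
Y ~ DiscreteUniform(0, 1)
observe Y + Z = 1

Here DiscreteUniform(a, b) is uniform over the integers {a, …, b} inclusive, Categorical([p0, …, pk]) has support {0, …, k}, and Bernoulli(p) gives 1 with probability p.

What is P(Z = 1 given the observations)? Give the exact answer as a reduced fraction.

Enumerate traces; 96 have nonzero weight after conditioning:
  (W=0, U=1, Z=0, X=0, Y=1) weight 1/192
  (W=0, U=1, Z=0, X=1, Y=1) weight 1/192
  (W=0, U=1, Z=0, X=2, Y=1) weight 1/192
  (W=0, U=1, Z=1, X=0, Y=0) weight 1/192
  (W=0, U=1, Z=1, X=1, Y=0) weight 1/192
  (W=0, U=1, Z=1, X=2, Y=0) weight 1/192
  (W=0, U=2, Z=0, X=0, Y=1) weight 1/384
  (W=0, U=2, Z=0, X=1, Y=1) weight 1/384
  … 88 more
Group by Z:
  weight(Z=0) = 5/48
  weight(Z=1) = 5/48
Total weight = 5/48 + 5/48 = 5/24
P(Z=0 | obs) = 5/48 / 5/24 = 1/2
P(Z=1 | obs) = 5/48 / 5/24 = 1/2

P(Z = 1 | obs) = 1/2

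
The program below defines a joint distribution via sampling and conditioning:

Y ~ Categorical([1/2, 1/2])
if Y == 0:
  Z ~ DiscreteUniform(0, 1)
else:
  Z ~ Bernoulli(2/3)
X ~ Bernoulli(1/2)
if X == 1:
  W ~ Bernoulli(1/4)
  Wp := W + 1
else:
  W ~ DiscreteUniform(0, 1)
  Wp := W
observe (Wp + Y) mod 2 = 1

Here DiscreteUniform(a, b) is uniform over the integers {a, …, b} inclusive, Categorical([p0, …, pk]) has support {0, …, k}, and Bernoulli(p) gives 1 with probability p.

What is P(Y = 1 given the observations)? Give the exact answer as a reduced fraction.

P(Y = 1 | obs) = 3/8

Enumerate traces; 8 have nonzero weight after conditioning:
  (Y=0, Z=0, X=0, W=1) weight 1/16
  (Y=0, Z=0, X=1, W=0) weight 3/32
  (Y=0, Z=1, X=0, W=1) weight 1/16
  (Y=0, Z=1, X=1, W=0) weight 3/32
  (Y=1, Z=0, X=0, W=0) weight 1/24
  (Y=1, Z=0, X=1, W=1) weight 1/48
  (Y=1, Z=1, X=0, W=0) weight 1/12
  (Y=1, Z=1, X=1, W=1) weight 1/24
Group by Y:
  weight(Y=0) = 5/16
  weight(Y=1) = 3/16
Total weight = 5/16 + 3/16 = 1/2
P(Y=0 | obs) = 5/16 / 1/2 = 5/8
P(Y=1 | obs) = 3/16 / 1/2 = 3/8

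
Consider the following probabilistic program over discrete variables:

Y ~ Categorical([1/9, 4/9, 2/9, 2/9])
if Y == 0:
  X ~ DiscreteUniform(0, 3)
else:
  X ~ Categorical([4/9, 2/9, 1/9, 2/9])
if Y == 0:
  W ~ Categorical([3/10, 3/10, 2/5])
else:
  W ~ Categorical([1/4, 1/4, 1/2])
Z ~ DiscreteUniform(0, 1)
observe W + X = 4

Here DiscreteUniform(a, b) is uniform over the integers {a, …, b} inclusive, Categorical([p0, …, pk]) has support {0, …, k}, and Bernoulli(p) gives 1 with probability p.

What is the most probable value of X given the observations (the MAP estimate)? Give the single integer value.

Enumerate traces; 16 have nonzero weight after conditioning:
  (Y=0, X=2, W=2, Z=0) weight 1/180
  (Y=0, X=2, W=2, Z=1) weight 1/180
  (Y=0, X=3, W=1, Z=0) weight 1/240
  (Y=0, X=3, W=1, Z=1) weight 1/240
  (Y=1, X=2, W=2, Z=0) weight 1/81
  (Y=1, X=2, W=2, Z=1) weight 1/81
  (Y=1, X=3, W=1, Z=0) weight 1/81
  (Y=1, X=3, W=1, Z=1) weight 1/81
  … 8 more
Group by X:
  weight(X=2) = 49/810
  weight(X=3) = 187/3240
Total weight = 49/810 + 187/3240 = 383/3240
P(X=2 | obs) = 49/810 / 383/3240 = 196/383
P(X=3 | obs) = 187/3240 / 383/3240 = 187/383
argmax = 2

argmax_v P(X = v | obs) = 2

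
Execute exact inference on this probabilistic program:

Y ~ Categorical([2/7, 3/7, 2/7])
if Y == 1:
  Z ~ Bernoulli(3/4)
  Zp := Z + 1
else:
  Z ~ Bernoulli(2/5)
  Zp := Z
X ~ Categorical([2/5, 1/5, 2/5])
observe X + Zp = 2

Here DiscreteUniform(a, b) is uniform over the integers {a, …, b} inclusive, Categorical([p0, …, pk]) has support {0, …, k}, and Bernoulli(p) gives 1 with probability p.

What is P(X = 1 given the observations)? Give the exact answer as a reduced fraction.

P(X = 1 | obs) = 47/233

Enumerate traces; 6 have nonzero weight after conditioning:
  (Y=0, Z=0, X=2) weight 12/175
  (Y=0, Z=1, X=1) weight 4/175
  (Y=1, Z=0, X=1) weight 3/140
  (Y=1, Z=1, X=0) weight 9/70
  (Y=2, Z=0, X=2) weight 12/175
  (Y=2, Z=1, X=1) weight 4/175
Group by X:
  weight(X=0) = 9/70
  weight(X=1) = 47/700
  weight(X=2) = 24/175
Total weight = 9/70 + 47/700 + 24/175 = 233/700
P(X=0 | obs) = 9/70 / 233/700 = 90/233
P(X=1 | obs) = 47/700 / 233/700 = 47/233
P(X=2 | obs) = 24/175 / 233/700 = 96/233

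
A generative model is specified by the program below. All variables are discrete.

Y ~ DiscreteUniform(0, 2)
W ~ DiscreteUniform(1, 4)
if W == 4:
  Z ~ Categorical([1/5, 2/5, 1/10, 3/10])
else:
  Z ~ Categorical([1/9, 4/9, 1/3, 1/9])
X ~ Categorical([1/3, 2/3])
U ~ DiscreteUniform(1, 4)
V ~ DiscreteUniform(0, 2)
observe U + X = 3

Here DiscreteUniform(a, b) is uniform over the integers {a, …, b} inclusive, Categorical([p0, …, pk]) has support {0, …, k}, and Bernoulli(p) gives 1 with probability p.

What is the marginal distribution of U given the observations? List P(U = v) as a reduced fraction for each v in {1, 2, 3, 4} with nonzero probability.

P(U=2) = 2/3, P(U=3) = 1/3

Enumerate traces; 288 have nonzero weight after conditioning:
  (Y=0, W=1, Z=0, X=0, U=3, V=0) weight 1/3888
  (Y=0, W=1, Z=0, X=0, U=3, V=1) weight 1/3888
  (Y=0, W=1, Z=0, X=0, U=3, V=2) weight 1/3888
  (Y=0, W=1, Z=0, X=1, U=2, V=0) weight 1/1944
  (Y=0, W=1, Z=0, X=1, U=2, V=1) weight 1/1944
  (Y=0, W=1, Z=0, X=1, U=2, V=2) weight 1/1944
  (Y=0, W=1, Z=1, X=0, U=3, V=0) weight 1/972
  (Y=0, W=1, Z=1, X=0, U=3, V=1) weight 1/972
  … 280 more
Group by U:
  weight(U=2) = 1/6
  weight(U=3) = 1/12
Total weight = 1/6 + 1/12 = 1/4
P(U=2 | obs) = 1/6 / 1/4 = 2/3
P(U=3 | obs) = 1/12 / 1/4 = 1/3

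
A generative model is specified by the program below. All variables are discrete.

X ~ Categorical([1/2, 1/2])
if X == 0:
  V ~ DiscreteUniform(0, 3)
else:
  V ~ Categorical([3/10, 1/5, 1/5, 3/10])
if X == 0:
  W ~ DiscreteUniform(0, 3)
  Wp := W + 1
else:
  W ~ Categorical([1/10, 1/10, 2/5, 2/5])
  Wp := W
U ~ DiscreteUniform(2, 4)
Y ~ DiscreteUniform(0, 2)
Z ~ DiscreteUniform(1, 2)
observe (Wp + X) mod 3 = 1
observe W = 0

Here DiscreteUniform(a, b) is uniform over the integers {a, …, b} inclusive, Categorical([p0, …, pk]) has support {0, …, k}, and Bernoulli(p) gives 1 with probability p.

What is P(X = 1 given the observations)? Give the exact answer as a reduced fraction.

Enumerate traces; 144 have nonzero weight after conditioning:
  (X=0, V=0, W=0, U=2, Y=0, Z=1) weight 1/576
  (X=0, V=0, W=0, U=2, Y=0, Z=2) weight 1/576
  (X=0, V=0, W=0, U=2, Y=1, Z=1) weight 1/576
  (X=0, V=0, W=0, U=2, Y=1, Z=2) weight 1/576
  (X=0, V=0, W=0, U=2, Y=2, Z=1) weight 1/576
  (X=0, V=0, W=0, U=2, Y=2, Z=2) weight 1/576
  (X=0, V=0, W=0, U=3, Y=0, Z=1) weight 1/576
  (X=0, V=0, W=0, U=3, Y=0, Z=2) weight 1/576
  (X=1, V=0, W=0, U=2, Y=0, Z=1) weight 1/1200
  … 135 more
Group by X:
  weight(X=0) = 1/8
  weight(X=1) = 1/20
Total weight = 1/8 + 1/20 = 7/40
P(X=0 | obs) = 1/8 / 7/40 = 5/7
P(X=1 | obs) = 1/20 / 7/40 = 2/7

P(X = 1 | obs) = 2/7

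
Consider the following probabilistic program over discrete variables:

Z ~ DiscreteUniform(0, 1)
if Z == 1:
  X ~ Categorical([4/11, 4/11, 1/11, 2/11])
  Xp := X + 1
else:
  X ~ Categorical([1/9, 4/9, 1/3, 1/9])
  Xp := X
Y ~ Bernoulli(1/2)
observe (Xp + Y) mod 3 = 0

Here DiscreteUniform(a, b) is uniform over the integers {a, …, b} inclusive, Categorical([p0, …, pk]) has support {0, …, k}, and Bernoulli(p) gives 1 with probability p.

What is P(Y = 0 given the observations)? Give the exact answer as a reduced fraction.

P(Y = 0 | obs) = 31/100

Enumerate traces; 5 have nonzero weight after conditioning:
  (Z=0, X=0, Y=0) weight 1/36
  (Z=0, X=2, Y=1) weight 1/12
  (Z=0, X=3, Y=0) weight 1/36
  (Z=1, X=1, Y=1) weight 1/11
  (Z=1, X=2, Y=0) weight 1/44
Group by Y:
  weight(Y=0) = 31/396
  weight(Y=1) = 23/132
Total weight = 31/396 + 23/132 = 25/99
P(Y=0 | obs) = 31/396 / 25/99 = 31/100
P(Y=1 | obs) = 23/132 / 25/99 = 69/100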